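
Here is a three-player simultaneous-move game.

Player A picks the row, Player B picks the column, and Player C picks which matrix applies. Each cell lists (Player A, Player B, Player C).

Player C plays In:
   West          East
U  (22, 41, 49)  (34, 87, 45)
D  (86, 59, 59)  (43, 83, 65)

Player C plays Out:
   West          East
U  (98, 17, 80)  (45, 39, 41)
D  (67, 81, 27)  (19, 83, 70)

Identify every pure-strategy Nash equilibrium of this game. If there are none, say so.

none

Mark each player's best response to every combination of opponents' strategies; a profile where every player is best-responding is a pure Nash equilibrium.
Player A against (West, In): payoffs 22, 86 → best response D.
Player A against (West, Out): payoffs 98, 67 → best response U.
Player A against (East, In): payoffs 34, 43 → best response D.
Player A against (East, Out): payoffs 45, 19 → best response U.
Player B against (U, In): payoffs 41, 87 → best response East.
Player B against (U, Out): payoffs 17, 39 → best response East.
Player B against (D, In): payoffs 59, 83 → best response East.
Player B against (D, Out): payoffs 81, 83 → best response East.
Player C against (U, West): payoffs 49, 80 → best response Out.
Player C against (U, East): payoffs 45, 41 → best response In.
Player C against (D, West): payoffs 59, 27 → best response In.
Player C against (D, East): payoffs 65, 70 → best response Out.
No profile is a mutual best response for all players.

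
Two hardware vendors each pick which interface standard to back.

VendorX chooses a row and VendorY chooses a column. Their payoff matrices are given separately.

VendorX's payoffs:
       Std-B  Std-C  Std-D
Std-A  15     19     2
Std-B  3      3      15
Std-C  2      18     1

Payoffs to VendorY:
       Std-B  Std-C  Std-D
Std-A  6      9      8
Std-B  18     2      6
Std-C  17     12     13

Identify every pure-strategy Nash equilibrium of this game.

Pure NE: (Std-A, Std-C)

VendorX against Std-B: payoffs 15, 3, 2 → best response Std-A.
VendorX against Std-C: payoffs 19, 3, 18 → best response Std-A.
VendorX against Std-D: payoffs 2, 15, 1 → best response Std-B.
VendorY against Std-A: payoffs 6, 9, 8 → best response Std-C.
VendorY against Std-B: payoffs 18, 2, 6 → best response Std-B.
VendorY against Std-C: payoffs 17, 12, 13 → best response Std-B.
Mutual best responses: (Std-A, Std-C).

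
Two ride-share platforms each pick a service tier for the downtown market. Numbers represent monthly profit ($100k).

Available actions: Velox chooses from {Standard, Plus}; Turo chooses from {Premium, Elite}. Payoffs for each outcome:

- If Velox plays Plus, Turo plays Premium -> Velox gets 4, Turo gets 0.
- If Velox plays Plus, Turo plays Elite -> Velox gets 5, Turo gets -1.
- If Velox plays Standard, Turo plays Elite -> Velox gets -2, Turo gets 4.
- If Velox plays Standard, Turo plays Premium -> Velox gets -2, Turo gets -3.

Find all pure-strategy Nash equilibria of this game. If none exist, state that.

The unique pure-strategy Nash equilibrium is (Plus, Premium).

(Standard, Premium): Velox can switch to Plus (-2 → 4). Not NE.
(Standard, Elite): Velox can switch to Plus (-2 → 5). Not NE.
(Plus, Premium): Velox gets 4, best alternative -2; Turo gets 0, best alternative -1. No profitable deviation — NE.
(Plus, Elite): Turo can switch to Premium (-1 → 0). Not NE.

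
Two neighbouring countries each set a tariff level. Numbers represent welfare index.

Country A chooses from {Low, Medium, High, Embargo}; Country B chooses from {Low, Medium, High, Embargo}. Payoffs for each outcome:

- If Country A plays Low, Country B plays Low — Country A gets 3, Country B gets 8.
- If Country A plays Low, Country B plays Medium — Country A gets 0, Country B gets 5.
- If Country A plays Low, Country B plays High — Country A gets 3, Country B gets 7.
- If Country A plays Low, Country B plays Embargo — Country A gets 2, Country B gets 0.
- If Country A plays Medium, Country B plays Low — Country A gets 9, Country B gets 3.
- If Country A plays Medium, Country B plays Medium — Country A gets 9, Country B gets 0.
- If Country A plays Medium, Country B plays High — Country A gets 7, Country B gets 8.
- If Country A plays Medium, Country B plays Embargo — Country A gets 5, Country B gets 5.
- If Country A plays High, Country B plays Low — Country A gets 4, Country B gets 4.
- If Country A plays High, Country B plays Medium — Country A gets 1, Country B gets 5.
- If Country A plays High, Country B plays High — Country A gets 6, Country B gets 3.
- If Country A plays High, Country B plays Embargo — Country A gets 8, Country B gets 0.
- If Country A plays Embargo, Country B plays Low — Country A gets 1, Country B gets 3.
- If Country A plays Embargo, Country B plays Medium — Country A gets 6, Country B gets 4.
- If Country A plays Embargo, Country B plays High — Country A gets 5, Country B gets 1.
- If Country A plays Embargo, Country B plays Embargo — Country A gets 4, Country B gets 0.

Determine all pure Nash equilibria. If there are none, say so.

(Medium, High)

Country A against Low: payoffs 3, 9, 4, 1 → best response Medium.
Country A against Medium: payoffs 0, 9, 1, 6 → best response Medium.
Country A against High: payoffs 3, 7, 6, 5 → best response Medium.
Country A against Embargo: payoffs 2, 5, 8, 4 → best response High.
Country B against Low: payoffs 8, 5, 7, 0 → best response Low.
Country B against Medium: payoffs 3, 0, 8, 5 → best response High.
Country B against High: payoffs 4, 5, 3, 0 → best response Medium.
Country B against Embargo: payoffs 3, 4, 1, 0 → best response Medium.
Mutual best responses: (Medium, High).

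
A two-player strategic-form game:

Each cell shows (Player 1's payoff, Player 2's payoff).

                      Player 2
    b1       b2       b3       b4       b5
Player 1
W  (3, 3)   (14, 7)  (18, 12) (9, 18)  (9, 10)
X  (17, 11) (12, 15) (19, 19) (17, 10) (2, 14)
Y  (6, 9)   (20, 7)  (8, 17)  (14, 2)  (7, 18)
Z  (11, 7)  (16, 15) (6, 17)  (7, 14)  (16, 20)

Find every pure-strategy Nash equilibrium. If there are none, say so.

For each player, find the best response to each opponent profile; mutual best responses are the pure NE.
Player 1 against b1: payoffs 3, 17, 6, 11 → best response X.
Player 1 against b2: payoffs 14, 12, 20, 16 → best response Y.
Player 1 against b3: payoffs 18, 19, 8, 6 → best response X.
Player 1 against b4: payoffs 9, 17, 14, 7 → best response X.
Player 1 against b5: payoffs 9, 2, 7, 16 → best response Z.
Player 2 against W: payoffs 3, 7, 12, 18, 10 → best response b4.
Player 2 against X: payoffs 11, 15, 19, 10, 14 → best response b3.
Player 2 against Y: payoffs 9, 7, 17, 2, 18 → best response b5.
Player 2 against Z: payoffs 7, 15, 17, 14, 20 → best response b5.
Mutual best responses: (X, b3); (Z, b5).

Pure-strategy Nash equilibria: (X, b3) and (Z, b5)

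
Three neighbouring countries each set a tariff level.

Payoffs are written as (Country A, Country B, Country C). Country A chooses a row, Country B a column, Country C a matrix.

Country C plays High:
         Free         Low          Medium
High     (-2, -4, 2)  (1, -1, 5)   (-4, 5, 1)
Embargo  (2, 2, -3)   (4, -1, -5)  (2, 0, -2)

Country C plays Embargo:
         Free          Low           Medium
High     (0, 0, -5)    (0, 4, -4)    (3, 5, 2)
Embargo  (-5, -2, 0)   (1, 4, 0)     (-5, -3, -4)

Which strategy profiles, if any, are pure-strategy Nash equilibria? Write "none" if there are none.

Pure-strategy Nash equilibria: (High, Medium, Embargo) and (Embargo, Low, Embargo)

Country A against (Free, High): payoffs -2, 2 → best response Embargo.
Country A against (Free, Embargo): payoffs 0, -5 → best response High.
Country A against (Low, High): payoffs 1, 4 → best response Embargo.
Country A against (Low, Embargo): payoffs 0, 1 → best response Embargo.
Country A against (Medium, High): payoffs -4, 2 → best response Embargo.
Country A against (Medium, Embargo): payoffs 3, -5 → best response High.
Country B against (High, High): payoffs -4, -1, 5 → best response Medium.
Country B against (High, Embargo): payoffs 0, 4, 5 → best response Medium.
Country B against (Embargo, High): payoffs 2, -1, 0 → best response Free.
Country B against (Embargo, Embargo): payoffs -2, 4, -3 → best response Low.
Country C against (High, Free): payoffs 2, -5 → best response High.
Country C against (High, Low): payoffs 5, -4 → best response High.
Country C against (High, Medium): payoffs 1, 2 → best response Embargo.
Country C against (Embargo, Free): payoffs -3, 0 → best response Embargo.
Country C against (Embargo, Low): payoffs -5, 0 → best response Embargo.
Country C against (Embargo, Medium): payoffs -2, -4 → best response High.
Mutual best responses: (High, Medium, Embargo); (Embargo, Low, Embargo).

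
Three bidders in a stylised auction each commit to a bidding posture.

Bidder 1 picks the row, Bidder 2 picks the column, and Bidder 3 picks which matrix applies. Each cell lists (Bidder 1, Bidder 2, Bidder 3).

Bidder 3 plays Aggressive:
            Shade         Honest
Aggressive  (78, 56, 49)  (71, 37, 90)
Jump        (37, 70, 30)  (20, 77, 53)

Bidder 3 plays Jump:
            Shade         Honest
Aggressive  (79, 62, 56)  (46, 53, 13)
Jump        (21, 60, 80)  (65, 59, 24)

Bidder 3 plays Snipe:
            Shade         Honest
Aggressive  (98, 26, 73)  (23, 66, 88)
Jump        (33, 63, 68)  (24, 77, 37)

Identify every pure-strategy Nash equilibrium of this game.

No pure-strategy Nash equilibrium.

Check each profile: it is a Nash equilibrium iff no player can strictly gain by switching unilaterally.
(Aggressive, Shade, Aggressive): Bidder 3 can switch to Jump (49 → 56). Not NE.
(Aggressive, Shade, Jump): Bidder 3 can switch to Snipe (56 → 73). Not NE.
(Aggressive, Shade, Snipe): Bidder 2 can switch to Honest (26 → 66). Not NE.
(Aggressive, Honest, Aggressive): Bidder 2 can switch to Shade (37 → 56). Not NE.
(Aggressive, Honest, Jump): Bidder 1 can switch to Jump (46 → 65). Not NE.
(Aggressive, Honest, Snipe): Bidder 1 can switch to Jump (23 → 24). Not NE.
(The remaining 6 profiles each have a profitable deviation by the same check.)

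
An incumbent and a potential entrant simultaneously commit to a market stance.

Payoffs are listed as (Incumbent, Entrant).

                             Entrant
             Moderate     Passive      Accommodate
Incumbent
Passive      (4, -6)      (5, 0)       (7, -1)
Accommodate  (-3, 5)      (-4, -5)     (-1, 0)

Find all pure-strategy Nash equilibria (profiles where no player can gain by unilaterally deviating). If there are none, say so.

Pure NE: (Passive, Passive)

Mark each player's best response to every combination of opponents' strategies; a profile where every player is best-responding is a pure Nash equilibrium.
Incumbent against Moderate: payoffs 4, -3 → best response Passive.
Incumbent against Passive: payoffs 5, -4 → best response Passive.
Incumbent against Accommodate: payoffs 7, -1 → best response Passive.
Entrant against Passive: payoffs -6, 0, -1 → best response Passive.
Entrant against Accommodate: payoffs 5, -5, 0 → best response Moderate.
Mutual best responses: (Passive, Passive).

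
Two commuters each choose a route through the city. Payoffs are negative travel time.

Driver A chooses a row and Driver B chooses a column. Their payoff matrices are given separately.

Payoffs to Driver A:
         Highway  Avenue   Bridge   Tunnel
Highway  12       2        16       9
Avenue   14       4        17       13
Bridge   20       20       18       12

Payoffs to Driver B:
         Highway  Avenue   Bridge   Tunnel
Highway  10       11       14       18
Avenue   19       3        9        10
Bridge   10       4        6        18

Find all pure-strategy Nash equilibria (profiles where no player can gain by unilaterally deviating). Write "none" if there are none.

No pure-strategy Nash equilibrium.

For each player, find the best response to each opponent profile; mutual best responses are the pure NE.
Driver A against Highway: payoffs 12, 14, 20 → best response Bridge.
Driver A against Avenue: payoffs 2, 4, 20 → best response Bridge.
Driver A against Bridge: payoffs 16, 17, 18 → best response Bridge.
Driver A against Tunnel: payoffs 9, 13, 12 → best response Avenue.
Driver B against Highway: payoffs 10, 11, 14, 18 → best response Tunnel.
Driver B against Avenue: payoffs 19, 3, 9, 10 → best response Highway.
Driver B against Bridge: payoffs 10, 4, 6, 18 → best response Tunnel.
No profile is a mutual best response for all players.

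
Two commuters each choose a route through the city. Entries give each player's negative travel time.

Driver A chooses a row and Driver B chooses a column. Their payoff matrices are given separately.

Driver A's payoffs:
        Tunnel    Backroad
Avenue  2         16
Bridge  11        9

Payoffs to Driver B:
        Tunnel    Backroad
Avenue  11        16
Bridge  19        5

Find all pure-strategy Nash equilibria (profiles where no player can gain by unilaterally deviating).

Driver A against Tunnel: payoffs 2, 11 → best response Bridge.
Driver A against Backroad: payoffs 16, 9 → best response Avenue.
Driver B against Avenue: payoffs 11, 16 → best response Backroad.
Driver B against Bridge: payoffs 19, 5 → best response Tunnel.
Mutual best responses: (Avenue, Backroad); (Bridge, Tunnel).

(Avenue, Backroad); (Bridge, Tunnel)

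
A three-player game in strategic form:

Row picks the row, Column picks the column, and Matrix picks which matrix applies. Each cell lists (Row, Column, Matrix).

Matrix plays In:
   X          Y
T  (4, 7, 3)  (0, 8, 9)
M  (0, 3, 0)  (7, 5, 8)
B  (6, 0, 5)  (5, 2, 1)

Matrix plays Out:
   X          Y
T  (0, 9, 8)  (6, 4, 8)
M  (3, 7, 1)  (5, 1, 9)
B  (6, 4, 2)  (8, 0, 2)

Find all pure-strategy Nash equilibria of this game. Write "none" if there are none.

For each strategy profile, look for a profitable unilateral deviation.
(T, X, In): Row can switch to B (4 → 6). Not NE.
(T, X, Out): Row can switch to M (0 → 3). Not NE.
(T, Y, In): Row can switch to M (0 → 7). Not NE.
(T, Y, Out): Row can switch to B (6 → 8). Not NE.
(M, X, In): Row can switch to T (0 → 4). Not NE.
(M, X, Out): Row can switch to B (3 → 6). Not NE.
(M, Y, In): Matrix can switch to Out (8 → 9). Not NE.
(M, Y, Out): Row can switch to T (5 → 6). Not NE.
(B, X, In): Column can switch to Y (0 → 2). Not NE.
(B, X, Out): Matrix can switch to In (2 → 5). Not NE.
(The remaining 2 profiles each have a profitable deviation by the same check.)

No pure-strategy Nash equilibrium.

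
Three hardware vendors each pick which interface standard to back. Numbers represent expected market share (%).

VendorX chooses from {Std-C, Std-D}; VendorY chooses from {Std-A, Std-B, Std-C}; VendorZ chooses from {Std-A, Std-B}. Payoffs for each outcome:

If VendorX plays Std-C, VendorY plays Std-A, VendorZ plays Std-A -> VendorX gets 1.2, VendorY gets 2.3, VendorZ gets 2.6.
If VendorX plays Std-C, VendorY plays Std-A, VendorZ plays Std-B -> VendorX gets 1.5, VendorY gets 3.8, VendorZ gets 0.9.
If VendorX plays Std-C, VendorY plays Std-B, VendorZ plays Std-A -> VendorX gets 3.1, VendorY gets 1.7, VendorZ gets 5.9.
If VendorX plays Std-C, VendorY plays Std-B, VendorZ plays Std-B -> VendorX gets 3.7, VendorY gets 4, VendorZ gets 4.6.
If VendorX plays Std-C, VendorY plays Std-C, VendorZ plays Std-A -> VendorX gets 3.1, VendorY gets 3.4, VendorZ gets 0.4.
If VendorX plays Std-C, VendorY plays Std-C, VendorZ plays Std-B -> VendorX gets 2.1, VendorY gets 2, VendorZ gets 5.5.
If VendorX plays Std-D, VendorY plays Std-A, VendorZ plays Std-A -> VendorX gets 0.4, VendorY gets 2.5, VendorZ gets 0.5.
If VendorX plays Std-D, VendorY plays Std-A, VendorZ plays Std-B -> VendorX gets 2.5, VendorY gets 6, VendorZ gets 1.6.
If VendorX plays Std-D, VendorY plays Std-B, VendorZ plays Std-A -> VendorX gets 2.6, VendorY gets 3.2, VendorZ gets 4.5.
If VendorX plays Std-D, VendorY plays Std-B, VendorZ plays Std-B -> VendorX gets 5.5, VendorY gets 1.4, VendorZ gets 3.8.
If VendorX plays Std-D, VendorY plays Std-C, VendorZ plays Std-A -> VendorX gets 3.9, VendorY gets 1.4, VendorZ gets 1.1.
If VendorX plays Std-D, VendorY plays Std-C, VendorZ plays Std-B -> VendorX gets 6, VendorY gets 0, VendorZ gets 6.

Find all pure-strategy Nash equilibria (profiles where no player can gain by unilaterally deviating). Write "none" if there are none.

Pure NE: (Std-D, Std-A, Std-B)

For each player, find the best response to each opponent profile; mutual best responses are the pure NE.
VendorX against (Std-A, Std-A): payoffs 1.2, 0.4 → best response Std-C.
VendorX against (Std-A, Std-B): payoffs 1.5, 2.5 → best response Std-D.
VendorX against (Std-B, Std-A): payoffs 3.1, 2.6 → best response Std-C.
VendorX against (Std-B, Std-B): payoffs 3.7, 5.5 → best response Std-D.
VendorX against (Std-C, Std-A): payoffs 3.1, 3.9 → best response Std-D.
VendorX against (Std-C, Std-B): payoffs 2.1, 6 → best response Std-D.
VendorY against (Std-C, Std-A): payoffs 2.3, 1.7, 3.4 → best response Std-C.
VendorY against (Std-C, Std-B): payoffs 3.8, 4, 2 → best response Std-B.
VendorY against (Std-D, Std-A): payoffs 2.5, 3.2, 1.4 → best response Std-B.
VendorY against (Std-D, Std-B): payoffs 6, 1.4, 0 → best response Std-A.
VendorZ against (Std-C, Std-A): payoffs 2.6, 0.9 → best response Std-A.
VendorZ against (Std-C, Std-B): payoffs 5.9, 4.6 → best response Std-A.
VendorZ against (Std-C, Std-C): payoffs 0.4, 5.5 → best response Std-B.
VendorZ against (Std-D, Std-A): payoffs 0.5, 1.6 → best response Std-B.
VendorZ against (Std-D, Std-B): payoffs 4.5, 3.8 → best response Std-A.
VendorZ against (Std-D, Std-C): payoffs 1.1, 6 → best response Std-B.
Mutual best responses: (Std-D, Std-A, Std-B).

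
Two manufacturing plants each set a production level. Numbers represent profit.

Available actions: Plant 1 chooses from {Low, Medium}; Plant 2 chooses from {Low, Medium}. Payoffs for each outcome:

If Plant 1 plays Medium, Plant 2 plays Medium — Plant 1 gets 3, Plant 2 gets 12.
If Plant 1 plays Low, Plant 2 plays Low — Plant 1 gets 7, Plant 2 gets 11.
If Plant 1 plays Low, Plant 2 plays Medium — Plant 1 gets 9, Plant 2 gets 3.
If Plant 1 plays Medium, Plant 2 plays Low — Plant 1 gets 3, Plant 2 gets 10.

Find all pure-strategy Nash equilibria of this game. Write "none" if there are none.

Pure NE: (Low, Low)

Plant 1 against Low: payoffs 7, 3 → best response Low.
Plant 1 against Medium: payoffs 9, 3 → best response Low.
Plant 2 against Low: payoffs 11, 3 → best response Low.
Plant 2 against Medium: payoffs 10, 12 → best response Medium.
Mutual best responses: (Low, Low).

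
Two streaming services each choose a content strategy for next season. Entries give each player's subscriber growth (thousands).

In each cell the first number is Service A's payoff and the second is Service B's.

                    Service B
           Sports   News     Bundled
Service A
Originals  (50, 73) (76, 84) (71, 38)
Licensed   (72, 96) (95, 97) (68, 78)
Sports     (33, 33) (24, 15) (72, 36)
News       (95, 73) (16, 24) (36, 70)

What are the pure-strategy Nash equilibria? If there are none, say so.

Check each profile: it is a Nash equilibrium iff no player can strictly gain by switching unilaterally.
(Originals, Sports): Service A can switch to Licensed (50 → 72). Not NE.
(Originals, News): Service A can switch to Licensed (76 → 95). Not NE.
(Originals, Bundled): Service A can switch to Sports (71 → 72). Not NE.
(Licensed, Sports): Service A can switch to News (72 → 95). Not NE.
(Licensed, News): Service A gets 95, best alternative 76; Service B gets 97, best alternative 96. No profitable deviation — NE.
(Licensed, Bundled): Service A can switch to Originals (68 → 71). Not NE.
(Sports, Sports): Service A can switch to Originals (33 → 50). Not NE.
(Sports, News): Service A can switch to Originals (24 → 76). Not NE.
(Sports, Bundled): Service A gets 72, best alternative 71; Service B gets 36, best alternative 33. No profitable deviation — NE.
(News, Sports): Service A gets 95, best alternative 72; Service B gets 73, best alternative 70. No profitable deviation — NE.
(News, News): Service A can switch to Originals (16 → 76). Not NE.
(News, Bundled): Service A can switch to Originals (36 → 71). Not NE.

Pure-strategy Nash equilibria: (Licensed, News); (Sports, Bundled); (News, Sports)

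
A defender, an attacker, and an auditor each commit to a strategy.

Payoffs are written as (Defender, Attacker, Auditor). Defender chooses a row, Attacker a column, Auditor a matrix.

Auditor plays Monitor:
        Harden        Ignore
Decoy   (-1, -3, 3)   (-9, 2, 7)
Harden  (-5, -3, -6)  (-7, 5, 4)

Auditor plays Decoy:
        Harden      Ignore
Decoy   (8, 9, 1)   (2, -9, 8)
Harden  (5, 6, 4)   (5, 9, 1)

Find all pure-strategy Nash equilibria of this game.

(Decoy, Harden, Monitor): Attacker can switch to Ignore (-3 → 2). Not NE.
(Decoy, Harden, Decoy): Auditor can switch to Monitor (1 → 3). Not NE.
(Decoy, Ignore, Monitor): Defender can switch to Harden (-9 → -7). Not NE.
(Decoy, Ignore, Decoy): Defender can switch to Harden (2 → 5). Not NE.
(Harden, Harden, Monitor): Defender can switch to Decoy (-5 → -1). Not NE.
(Harden, Harden, Decoy): Defender can switch to Decoy (5 → 8). Not NE.
(Harden, Ignore, Monitor): Defender gets -7, best alternative -9; Attacker gets 5, best alternative -3; Auditor gets 4, best alternative 1. No profitable deviation — NE.
(The remaining 1 profile has a profitable deviation by the same check.)

The unique pure-strategy Nash equilibrium is (Harden, Ignore, Monitor).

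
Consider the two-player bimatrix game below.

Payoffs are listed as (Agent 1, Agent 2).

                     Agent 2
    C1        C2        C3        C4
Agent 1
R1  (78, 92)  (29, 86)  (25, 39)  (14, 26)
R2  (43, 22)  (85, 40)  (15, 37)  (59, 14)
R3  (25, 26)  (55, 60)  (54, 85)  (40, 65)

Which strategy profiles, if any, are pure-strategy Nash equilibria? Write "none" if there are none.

(R1, C1) and (R2, C2) and (R3, C3)

Agent 1 against C1: payoffs 78, 43, 25 → best response R1.
Agent 1 against C2: payoffs 29, 85, 55 → best response R2.
Agent 1 against C3: payoffs 25, 15, 54 → best response R3.
Agent 1 against C4: payoffs 14, 59, 40 → best response R2.
Agent 2 against R1: payoffs 92, 86, 39, 26 → best response C1.
Agent 2 against R2: payoffs 22, 40, 37, 14 → best response C2.
Agent 2 against R3: payoffs 26, 60, 85, 65 → best response C3.
Mutual best responses: (R1, C1); (R2, C2); (R3, C3).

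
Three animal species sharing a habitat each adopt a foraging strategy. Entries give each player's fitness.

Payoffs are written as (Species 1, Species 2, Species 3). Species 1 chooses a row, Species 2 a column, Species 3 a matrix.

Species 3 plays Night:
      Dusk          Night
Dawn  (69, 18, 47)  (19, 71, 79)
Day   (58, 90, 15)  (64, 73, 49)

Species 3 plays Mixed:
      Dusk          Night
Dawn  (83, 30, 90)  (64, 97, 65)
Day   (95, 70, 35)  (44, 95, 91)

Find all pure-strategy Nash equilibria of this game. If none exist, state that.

none

(Dawn, Dusk, Night): Species 2 can switch to Night (18 → 71). Not NE.
(Dawn, Dusk, Mixed): Species 1 can switch to Day (83 → 95). Not NE.
(Dawn, Night, Night): Species 1 can switch to Day (19 → 64). Not NE.
(Dawn, Night, Mixed): Species 3 can switch to Night (65 → 79). Not NE.
(Day, Dusk, Night): Species 1 can switch to Dawn (58 → 69). Not NE.
(Day, Dusk, Mixed): Species 2 can switch to Night (70 → 95). Not NE.
(The remaining 2 profiles each have a profitable deviation by the same check.)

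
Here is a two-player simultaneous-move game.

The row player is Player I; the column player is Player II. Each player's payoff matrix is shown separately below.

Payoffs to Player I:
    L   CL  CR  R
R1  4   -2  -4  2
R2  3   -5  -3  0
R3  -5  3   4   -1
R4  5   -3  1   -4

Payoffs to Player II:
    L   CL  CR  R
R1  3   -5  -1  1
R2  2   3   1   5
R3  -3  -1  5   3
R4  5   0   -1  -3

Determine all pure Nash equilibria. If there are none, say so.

Player I against L: payoffs 4, 3, -5, 5 → best response R4.
Player I against CL: payoffs -2, -5, 3, -3 → best response R3.
Player I against CR: payoffs -4, -3, 4, 1 → best response R3.
Player I against R: payoffs 2, 0, -1, -4 → best response R1.
Player II against R1: payoffs 3, -5, -1, 1 → best response L.
Player II against R2: payoffs 2, 3, 1, 5 → best response R.
Player II against R3: payoffs -3, -1, 5, 3 → best response CR.
Player II against R4: payoffs 5, 0, -1, -3 → best response L.
Mutual best responses: (R3, CR); (R4, L).

Pure-strategy Nash equilibria: (R3, CR); (R4, L)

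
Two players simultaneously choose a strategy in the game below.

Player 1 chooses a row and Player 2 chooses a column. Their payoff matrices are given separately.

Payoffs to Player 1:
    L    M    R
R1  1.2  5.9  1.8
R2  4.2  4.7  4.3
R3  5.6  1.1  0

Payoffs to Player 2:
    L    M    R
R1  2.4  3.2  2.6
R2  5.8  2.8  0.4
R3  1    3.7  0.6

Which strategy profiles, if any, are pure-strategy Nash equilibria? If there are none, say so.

(R1, L): Player 1 can switch to R2 (1.2 → 4.2). Not NE.
(R1, M): Player 1 gets 5.9, best alternative 4.7; Player 2 gets 3.2, best alternative 2.6. No profitable deviation — NE.
(R1, R): Player 1 can switch to R2 (1.8 → 4.3). Not NE.
(R2, L): Player 1 can switch to R3 (4.2 → 5.6). Not NE.
(R2, M): Player 1 can switch to R1 (4.7 → 5.9). Not NE.
(R2, R): Player 2 can switch to L (0.4 → 5.8). Not NE.
(R3, L): Player 2 can switch to M (1 → 3.7). Not NE.
(R3, M): Player 1 can switch to R1 (1.1 → 5.9). Not NE.
(R3, R): Player 1 can switch to R1 (0 → 1.8). Not NE.

Pure NE: (R1, M)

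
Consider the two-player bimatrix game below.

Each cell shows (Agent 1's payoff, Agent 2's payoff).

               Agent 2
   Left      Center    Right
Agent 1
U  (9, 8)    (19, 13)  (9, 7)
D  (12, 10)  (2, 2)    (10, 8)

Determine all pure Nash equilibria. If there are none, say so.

(U, Center), (D, Left)

Agent 1 against Left: payoffs 9, 12 → best response D.
Agent 1 against Center: payoffs 19, 2 → best response U.
Agent 1 against Right: payoffs 9, 10 → best response D.
Agent 2 against U: payoffs 8, 13, 7 → best response Center.
Agent 2 against D: payoffs 10, 2, 8 → best response Left.
Mutual best responses: (U, Center); (D, Left).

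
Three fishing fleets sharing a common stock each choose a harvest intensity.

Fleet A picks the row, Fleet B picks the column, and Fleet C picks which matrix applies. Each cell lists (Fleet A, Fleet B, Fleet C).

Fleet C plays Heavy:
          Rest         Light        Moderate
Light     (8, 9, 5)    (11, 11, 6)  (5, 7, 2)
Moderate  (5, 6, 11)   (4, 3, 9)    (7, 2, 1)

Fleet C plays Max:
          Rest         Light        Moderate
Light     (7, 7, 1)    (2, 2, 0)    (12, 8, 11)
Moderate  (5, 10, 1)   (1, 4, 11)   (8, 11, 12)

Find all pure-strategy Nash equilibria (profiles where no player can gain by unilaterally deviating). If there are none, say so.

Pure-strategy Nash equilibria: (Light, Light, Heavy), (Light, Moderate, Max)

(Light, Rest, Heavy): Fleet B can switch to Light (9 → 11). Not NE.
(Light, Rest, Max): Fleet B can switch to Moderate (7 → 8). Not NE.
(Light, Light, Heavy): Fleet A gets 11, best alternative 4; Fleet B gets 11, best alternative 9; Fleet C gets 6, best alternative 0. No profitable deviation — NE.
(Light, Light, Max): Fleet B can switch to Rest (2 → 7). Not NE.
(Light, Moderate, Heavy): Fleet A can switch to Moderate (5 → 7). Not NE.
(Light, Moderate, Max): Fleet A gets 12, best alternative 8; Fleet B gets 8, best alternative 7; Fleet C gets 11, best alternative 2. No profitable deviation — NE.
(Moderate, Rest, Heavy): Fleet A can switch to Light (5 → 8). Not NE.
(Moderate, Rest, Max): Fleet A can switch to Light (5 → 7). Not NE.
(Moderate, Light, Heavy): Fleet A can switch to Light (4 → 11). Not NE.
(Moderate, Light, Max): Fleet A can switch to Light (1 → 2). Not NE.
(Moderate, Moderate, Heavy): Fleet B can switch to Rest (2 → 6). Not NE.
(Moderate, Moderate, Max): Fleet A can switch to Light (8 → 12). Not NE.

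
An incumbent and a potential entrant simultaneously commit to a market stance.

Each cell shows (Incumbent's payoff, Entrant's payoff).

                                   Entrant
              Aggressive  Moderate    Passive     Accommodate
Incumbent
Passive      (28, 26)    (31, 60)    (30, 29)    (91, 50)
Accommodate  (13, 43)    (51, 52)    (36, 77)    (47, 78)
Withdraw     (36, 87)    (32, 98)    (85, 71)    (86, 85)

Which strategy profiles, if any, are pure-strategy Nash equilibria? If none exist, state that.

This game has no pure Nash equilibrium.

Incumbent against Aggressive: payoffs 28, 13, 36 → best response Withdraw.
Incumbent against Moderate: payoffs 31, 51, 32 → best response Accommodate.
Incumbent against Passive: payoffs 30, 36, 85 → best response Withdraw.
Incumbent against Accommodate: payoffs 91, 47, 86 → best response Passive.
Entrant against Passive: payoffs 26, 60, 29, 50 → best response Moderate.
Entrant against Accommodate: payoffs 43, 52, 77, 78 → best response Accommodate.
Entrant against Withdraw: payoffs 87, 98, 71, 85 → best response Moderate.
No profile is a mutual best response for all players.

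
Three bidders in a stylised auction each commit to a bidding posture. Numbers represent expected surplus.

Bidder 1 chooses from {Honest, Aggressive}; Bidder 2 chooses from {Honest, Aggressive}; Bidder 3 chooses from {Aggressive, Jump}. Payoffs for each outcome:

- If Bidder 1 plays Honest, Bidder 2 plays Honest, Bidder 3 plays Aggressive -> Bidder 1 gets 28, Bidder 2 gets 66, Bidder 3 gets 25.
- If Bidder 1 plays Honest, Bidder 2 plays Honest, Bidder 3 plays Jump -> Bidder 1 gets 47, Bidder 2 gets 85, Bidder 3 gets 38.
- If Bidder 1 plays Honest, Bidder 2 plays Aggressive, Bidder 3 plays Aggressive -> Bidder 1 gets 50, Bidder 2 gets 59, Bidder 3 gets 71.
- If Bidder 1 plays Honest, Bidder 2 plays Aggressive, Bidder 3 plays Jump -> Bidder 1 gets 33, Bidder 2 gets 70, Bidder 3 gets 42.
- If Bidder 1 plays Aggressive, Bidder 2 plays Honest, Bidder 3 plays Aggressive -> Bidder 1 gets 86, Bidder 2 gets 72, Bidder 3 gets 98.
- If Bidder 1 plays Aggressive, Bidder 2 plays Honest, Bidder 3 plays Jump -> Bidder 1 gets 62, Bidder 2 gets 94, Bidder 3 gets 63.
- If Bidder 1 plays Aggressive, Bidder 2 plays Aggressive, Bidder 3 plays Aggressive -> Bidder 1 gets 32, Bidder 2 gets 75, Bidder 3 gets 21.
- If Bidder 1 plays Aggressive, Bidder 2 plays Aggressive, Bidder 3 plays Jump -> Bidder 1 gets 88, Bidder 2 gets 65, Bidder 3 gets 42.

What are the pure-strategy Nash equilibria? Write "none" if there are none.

This game has no pure Nash equilibrium.

For each player, find the best response to each opponent profile; mutual best responses are the pure NE.
Bidder 1 against (Honest, Aggressive): payoffs 28, 86 → best response Aggressive.
Bidder 1 against (Honest, Jump): payoffs 47, 62 → best response Aggressive.
Bidder 1 against (Aggressive, Aggressive): payoffs 50, 32 → best response Honest.
Bidder 1 against (Aggressive, Jump): payoffs 33, 88 → best response Aggressive.
Bidder 2 against (Honest, Aggressive): payoffs 66, 59 → best response Honest.
Bidder 2 against (Honest, Jump): payoffs 85, 70 → best response Honest.
Bidder 2 against (Aggressive, Aggressive): payoffs 72, 75 → best response Aggressive.
Bidder 2 against (Aggressive, Jump): payoffs 94, 65 → best response Honest.
Bidder 3 against (Honest, Honest): payoffs 25, 38 → best response Jump.
Bidder 3 against (Honest, Aggressive): payoffs 71, 42 → best response Aggressive.
Bidder 3 against (Aggressive, Honest): payoffs 98, 63 → best response Aggressive.
Bidder 3 against (Aggressive, Aggressive): payoffs 21, 42 → best response Jump.
No profile is a mutual best response for all players.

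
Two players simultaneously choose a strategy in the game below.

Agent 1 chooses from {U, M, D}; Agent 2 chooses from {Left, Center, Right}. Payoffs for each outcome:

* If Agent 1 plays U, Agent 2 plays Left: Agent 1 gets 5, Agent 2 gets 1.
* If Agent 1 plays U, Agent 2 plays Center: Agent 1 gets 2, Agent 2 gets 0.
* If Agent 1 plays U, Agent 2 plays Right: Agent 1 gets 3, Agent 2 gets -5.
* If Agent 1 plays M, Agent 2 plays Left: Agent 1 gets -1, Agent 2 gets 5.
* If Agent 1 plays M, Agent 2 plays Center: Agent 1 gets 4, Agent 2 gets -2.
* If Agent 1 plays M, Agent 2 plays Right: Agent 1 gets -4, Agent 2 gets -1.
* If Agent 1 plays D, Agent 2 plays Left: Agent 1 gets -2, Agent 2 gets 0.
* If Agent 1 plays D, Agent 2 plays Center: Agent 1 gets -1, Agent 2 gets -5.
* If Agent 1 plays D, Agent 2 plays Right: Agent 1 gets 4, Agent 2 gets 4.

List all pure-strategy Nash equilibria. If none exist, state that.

Agent 1 against Left: payoffs 5, -1, -2 → best response U.
Agent 1 against Center: payoffs 2, 4, -1 → best response M.
Agent 1 against Right: payoffs 3, -4, 4 → best response D.
Agent 2 against U: payoffs 1, 0, -5 → best response Left.
Agent 2 against M: payoffs 5, -2, -1 → best response Left.
Agent 2 against D: payoffs 0, -5, 4 → best response Right.
Mutual best responses: (U, Left); (D, Right).

Pure-strategy Nash equilibria: (U, Left), (D, Right)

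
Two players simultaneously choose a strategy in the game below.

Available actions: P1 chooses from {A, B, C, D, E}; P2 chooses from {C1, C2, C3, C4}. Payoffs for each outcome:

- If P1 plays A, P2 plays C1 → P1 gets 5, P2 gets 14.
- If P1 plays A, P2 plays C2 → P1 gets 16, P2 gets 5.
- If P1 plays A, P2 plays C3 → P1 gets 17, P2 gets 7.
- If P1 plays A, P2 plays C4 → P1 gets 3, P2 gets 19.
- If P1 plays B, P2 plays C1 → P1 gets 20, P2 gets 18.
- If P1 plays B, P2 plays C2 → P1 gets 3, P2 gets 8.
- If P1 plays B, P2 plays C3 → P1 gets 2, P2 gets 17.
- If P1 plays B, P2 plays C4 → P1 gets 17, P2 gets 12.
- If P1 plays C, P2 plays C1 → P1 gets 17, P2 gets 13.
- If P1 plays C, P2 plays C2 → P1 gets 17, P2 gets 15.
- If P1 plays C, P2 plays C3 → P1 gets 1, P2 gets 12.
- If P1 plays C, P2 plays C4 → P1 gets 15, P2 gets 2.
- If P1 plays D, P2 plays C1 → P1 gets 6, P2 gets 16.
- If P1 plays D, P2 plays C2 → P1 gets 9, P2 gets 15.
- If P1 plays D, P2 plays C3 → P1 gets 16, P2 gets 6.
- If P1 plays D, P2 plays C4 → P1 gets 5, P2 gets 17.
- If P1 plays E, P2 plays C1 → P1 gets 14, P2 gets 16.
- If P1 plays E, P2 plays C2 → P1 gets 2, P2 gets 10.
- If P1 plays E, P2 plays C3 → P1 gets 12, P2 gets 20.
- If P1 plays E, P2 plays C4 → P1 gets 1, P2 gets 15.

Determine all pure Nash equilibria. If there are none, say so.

The pure Nash equilibria are (B, C1), (C, C2).

For each player, find the best response to each opponent profile; mutual best responses are the pure NE.
P1 against C1: payoffs 5, 20, 17, 6, 14 → best response B.
P1 against C2: payoffs 16, 3, 17, 9, 2 → best response C.
P1 against C3: payoffs 17, 2, 1, 16, 12 → best response A.
P1 against C4: payoffs 3, 17, 15, 5, 1 → best response B.
P2 against A: payoffs 14, 5, 7, 19 → best response C4.
P2 against B: payoffs 18, 8, 17, 12 → best response C1.
P2 against C: payoffs 13, 15, 12, 2 → best response C2.
P2 against D: payoffs 16, 15, 6, 17 → best response C4.
P2 against E: payoffs 16, 10, 20, 15 → best response C3.
Mutual best responses: (B, C1); (C, C2).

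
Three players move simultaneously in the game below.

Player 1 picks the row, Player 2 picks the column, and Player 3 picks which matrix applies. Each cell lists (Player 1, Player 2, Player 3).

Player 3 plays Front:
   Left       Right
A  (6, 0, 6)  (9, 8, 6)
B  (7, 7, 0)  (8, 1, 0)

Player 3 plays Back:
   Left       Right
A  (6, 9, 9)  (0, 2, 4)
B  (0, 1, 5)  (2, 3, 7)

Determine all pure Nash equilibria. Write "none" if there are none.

Player 1 against (Left, Front): payoffs 6, 7 → best response B.
Player 1 against (Left, Back): payoffs 6, 0 → best response A.
Player 1 against (Right, Front): payoffs 9, 8 → best response A.
Player 1 against (Right, Back): payoffs 0, 2 → best response B.
Player 2 against (A, Front): payoffs 0, 8 → best response Right.
Player 2 against (A, Back): payoffs 9, 2 → best response Left.
Player 2 against (B, Front): payoffs 7, 1 → best response Left.
Player 2 against (B, Back): payoffs 1, 3 → best response Right.
Player 3 against (A, Left): payoffs 6, 9 → best response Back.
Player 3 against (A, Right): payoffs 6, 4 → best response Front.
Player 3 against (B, Left): payoffs 0, 5 → best response Back.
Player 3 against (B, Right): payoffs 0, 7 → best response Back.
Mutual best responses: (A, Left, Back); (A, Right, Front); (B, Right, Back).

(A, Left, Back), (A, Right, Front), (B, Right, Back)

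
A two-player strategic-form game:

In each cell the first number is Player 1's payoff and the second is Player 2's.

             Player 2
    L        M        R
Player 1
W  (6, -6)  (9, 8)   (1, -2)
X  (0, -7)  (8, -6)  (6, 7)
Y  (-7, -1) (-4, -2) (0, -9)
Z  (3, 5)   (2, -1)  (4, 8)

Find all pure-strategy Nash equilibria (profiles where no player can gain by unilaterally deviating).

Player 1 against L: payoffs 6, 0, -7, 3 → best response W.
Player 1 against M: payoffs 9, 8, -4, 2 → best response W.
Player 1 against R: payoffs 1, 6, 0, 4 → best response X.
Player 2 against W: payoffs -6, 8, -2 → best response M.
Player 2 against X: payoffs -7, -6, 7 → best response R.
Player 2 against Y: payoffs -1, -2, -9 → best response L.
Player 2 against Z: payoffs 5, -1, 8 → best response R.
Mutual best responses: (W, M); (X, R).

(W, M); (X, R)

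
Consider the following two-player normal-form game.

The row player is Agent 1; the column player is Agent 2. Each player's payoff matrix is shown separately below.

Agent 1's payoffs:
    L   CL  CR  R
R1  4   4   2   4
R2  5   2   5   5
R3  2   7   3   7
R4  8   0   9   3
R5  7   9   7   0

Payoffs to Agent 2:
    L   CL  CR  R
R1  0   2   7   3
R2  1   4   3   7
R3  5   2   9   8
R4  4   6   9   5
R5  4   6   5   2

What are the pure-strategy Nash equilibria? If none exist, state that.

(R1, L): Agent 1 can switch to R2 (4 → 5). Not NE.
(R1, CL): Agent 1 can switch to R3 (4 → 7). Not NE.
(R1, CR): Agent 1 can switch to R2 (2 → 5). Not NE.
(R1, R): Agent 1 can switch to R2 (4 → 5). Not NE.
(R2, L): Agent 1 can switch to R4 (5 → 8). Not NE.
(R2, CL): Agent 1 can switch to R1 (2 → 4). Not NE.
(R2, CR): Agent 1 can switch to R4 (5 → 9). Not NE.
(R2, R): Agent 1 can switch to R3 (5 → 7). Not NE.
(R3, L): Agent 1 can switch to R1 (2 → 4). Not NE.
(R3, CL): Agent 1 can switch to R5 (7 → 9). Not NE.
(R3, CR): Agent 1 can switch to R2 (3 → 5). Not NE.
(R3, R): Agent 2 can switch to CR (8 → 9). Not NE.
(R4, CR): Agent 1 gets 9, best alternative 7; Agent 2 gets 9, best alternative 6. No profitable deviation — NE.
(R5, CL): Agent 1 gets 9, best alternative 7; Agent 2 gets 6, best alternative 5. No profitable deviation — NE.
(The remaining 6 profiles each have a profitable deviation by the same check.)

(R4, CR), (R5, CL)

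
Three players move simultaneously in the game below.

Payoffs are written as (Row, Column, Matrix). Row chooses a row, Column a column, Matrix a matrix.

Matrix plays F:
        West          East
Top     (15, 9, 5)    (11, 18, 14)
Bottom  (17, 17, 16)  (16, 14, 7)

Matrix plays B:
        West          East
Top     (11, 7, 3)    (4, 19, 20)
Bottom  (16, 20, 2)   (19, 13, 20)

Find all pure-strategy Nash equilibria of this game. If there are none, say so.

(Bottom, West, F)

Row against (West, F): payoffs 15, 17 → best response Bottom.
Row against (West, B): payoffs 11, 16 → best response Bottom.
Row against (East, F): payoffs 11, 16 → best response Bottom.
Row against (East, B): payoffs 4, 19 → best response Bottom.
Column against (Top, F): payoffs 9, 18 → best response East.
Column against (Top, B): payoffs 7, 19 → best response East.
Column against (Bottom, F): payoffs 17, 14 → best response West.
Column against (Bottom, B): payoffs 20, 13 → best response West.
Matrix against (Top, West): payoffs 5, 3 → best response F.
Matrix against (Top, East): payoffs 14, 20 → best response B.
Matrix against (Bottom, West): payoffs 16, 2 → best response F.
Matrix against (Bottom, East): payoffs 7, 20 → best response B.
Mutual best responses: (Bottom, West, F).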